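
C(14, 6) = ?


C(14,6) = 14!/(6! × 8!)
= 87178291200/(720 × 40320)
= 3003

C(14,6) = 3003


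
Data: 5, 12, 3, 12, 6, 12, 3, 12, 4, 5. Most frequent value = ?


Frequencies: 3:2, 4:1, 5:2, 6:1, 12:4
Max frequency = 4
Mode = 12

Mode = 12


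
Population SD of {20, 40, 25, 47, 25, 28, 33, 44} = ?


Mean = 32.7500
Variance = 85.9375
SD = sqrt(85.9375) = 9.2702

SD = 9.2702


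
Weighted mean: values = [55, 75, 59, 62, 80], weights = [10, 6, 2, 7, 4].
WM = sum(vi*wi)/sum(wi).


Numerator = 55*10 + 75*6 + 59*2 + 62*7 + 80*4 = 1872
Denominator = 10 + 6 + 2 + 7 + 4 = 29
WM = 1872/29 = 64.5517

WM = 64.5517


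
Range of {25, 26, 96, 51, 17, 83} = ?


Max = 96, Min = 17
Range = 96 - 17 = 79

Range = 79


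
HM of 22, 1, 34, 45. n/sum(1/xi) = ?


Sum of reciprocals = 1/22 + 1/1 + 1/34 + 1/45 = 1.097089
HM = 4/1.097089 = 3.6460

HM = 3.6460


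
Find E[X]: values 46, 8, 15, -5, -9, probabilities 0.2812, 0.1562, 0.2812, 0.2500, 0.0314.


E[X] = 46*0.2812 + 8*0.1562 + 15*0.2812 - 5*0.2500 - 9*0.0314
= 12.9352 + 1.2496 + 4.2180 - 1.2500 - 0.2826
= 16.8702

E[X] = 16.8702


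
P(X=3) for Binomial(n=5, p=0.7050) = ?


C(5,3) = 10
p^3 = 0.350403
(1-p)^2 = 0.087025
P = 10 * 0.350403 * 0.087025 = 0.3049

P(X=3) = 0.3049


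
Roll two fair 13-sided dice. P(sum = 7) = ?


Total outcomes = 13×13 = 169
Favorable (sum = 7): 6
P = 6/169 = 0.0355

P = 0.0355


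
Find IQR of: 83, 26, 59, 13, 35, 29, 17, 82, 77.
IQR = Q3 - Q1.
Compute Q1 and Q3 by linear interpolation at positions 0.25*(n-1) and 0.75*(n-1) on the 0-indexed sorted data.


Sorted: 13, 17, 26, 29, 35, 59, 77, 82, 83
Q1 (25th %ile) = 26.0000
Q3 (75th %ile) = 77.0000
IQR = 77.0000 - 26.0000 = 51.0000

IQR = 51.0000


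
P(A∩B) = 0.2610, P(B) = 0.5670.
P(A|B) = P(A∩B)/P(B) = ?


P(A|B) = 0.2610/0.5670 = 0.4603

P(A|B) = 0.4603


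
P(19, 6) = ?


P(19,6) = 19!/13!
= 121645100408832000/6227020800
= 19535040

P(19,6) = 19535040


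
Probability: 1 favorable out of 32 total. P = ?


P = 1/32 = 0.0312

P = 0.0312


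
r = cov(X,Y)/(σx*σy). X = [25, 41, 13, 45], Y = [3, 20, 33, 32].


Mean X = 31.0000, Mean Y = 22.0000
SD X = 12.806248, SD Y = 12.103718
Cov = 9.000000
r = 9.000000/(12.806248*12.103718) = 0.0581

r = 0.0581


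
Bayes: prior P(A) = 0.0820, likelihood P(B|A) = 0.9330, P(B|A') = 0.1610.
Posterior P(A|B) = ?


P(B) = P(B|A)*P(A) + P(B|A')*P(A')
= 0.9330*0.0820 + 0.1610*0.9180
= 0.076506 + 0.147798 = 0.224304
P(A|B) = 0.076506/0.224304 = 0.3411

P(A|B) = 0.3411


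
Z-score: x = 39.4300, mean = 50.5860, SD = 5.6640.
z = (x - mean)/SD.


z = (39.4300 - 50.5860)/5.6640
= -11.1560/5.6640
= -1.9696

z = -1.9696


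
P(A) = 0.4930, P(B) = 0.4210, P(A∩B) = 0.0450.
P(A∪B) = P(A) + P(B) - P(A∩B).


P(A∪B) = 0.4930 + 0.4210 - 0.0450
= 0.9140 - 0.0450
= 0.8690

P(A∪B) = 0.8690


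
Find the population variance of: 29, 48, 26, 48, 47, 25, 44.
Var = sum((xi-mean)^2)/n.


Mean = 38.1429
Squared deviations: 83.5918, 97.1633, 147.4490, 97.1633, 78.4490, 172.7347, 34.3061
Sum = 710.8571
Variance = 710.8571/7 = 101.5510

Variance = 101.5510


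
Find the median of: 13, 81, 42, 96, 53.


Sorted: 13, 42, 53, 81, 96
n = 5 (odd)
Middle value = 53

Median = 53


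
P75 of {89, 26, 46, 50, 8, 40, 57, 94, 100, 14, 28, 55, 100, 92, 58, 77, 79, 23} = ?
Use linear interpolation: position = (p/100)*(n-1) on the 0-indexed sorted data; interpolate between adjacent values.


Sorted: 8, 14, 23, 26, 28, 40, 46, 50, 55, 57, 58, 77, 79, 89, 92, 94, 100, 100
n = 18
Index = 75/100 * 17 = 12.7500
Lower = data[12] = 79, Upper = data[13] = 89
P75 = 79 + 0.7500*(10) = 86.5000

P75 = 86.5000


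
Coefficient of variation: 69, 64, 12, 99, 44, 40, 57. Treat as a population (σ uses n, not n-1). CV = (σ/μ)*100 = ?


Mean = 55.0000
SD = 25.1055
CV = (25.1055/55.0000)*100 = 45.6463%

CV = 45.6463%


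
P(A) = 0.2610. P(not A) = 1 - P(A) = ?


P(not A) = 1 - 0.2610 = 0.7390

P(not A) = 0.7390


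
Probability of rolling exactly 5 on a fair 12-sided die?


Favorable outcomes (roll = 5): 1
Total outcomes = 12
P = 1/12 = 0.0833

P = 0.0833


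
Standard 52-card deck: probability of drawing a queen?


4 queens in 52 cards
P = 4/52 = 0.0769

P = 0.0769


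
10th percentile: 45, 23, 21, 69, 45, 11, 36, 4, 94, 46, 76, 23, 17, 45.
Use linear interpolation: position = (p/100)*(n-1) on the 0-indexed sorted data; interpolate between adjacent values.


Sorted: 4, 11, 17, 21, 23, 23, 36, 45, 45, 45, 46, 69, 76, 94
n = 14
Index = 10/100 * 13 = 1.3000
Lower = data[1] = 11, Upper = data[2] = 17
P10 = 11 + 0.3000*(6) = 12.8000

P10 = 12.8000


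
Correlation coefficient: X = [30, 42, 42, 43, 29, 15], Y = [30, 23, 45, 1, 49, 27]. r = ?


Mean X = 33.5000, Mean Y = 29.1667
SD X = 10.078856, SD Y = 15.710046
Cov = -39.583333
r = -39.583333/(10.078856*15.710046) = -0.2500

r = -0.2500


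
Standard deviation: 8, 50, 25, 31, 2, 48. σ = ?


Mean = 27.3333
Variance = 329.2222
SD = sqrt(329.2222) = 18.1445

SD = 18.1445


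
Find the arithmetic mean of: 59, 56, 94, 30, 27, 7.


Sum = 59 + 56 + 94 + 30 + 27 + 7 = 273
n = 6
Mean = 273/6 = 45.5000

Mean = 45.5000


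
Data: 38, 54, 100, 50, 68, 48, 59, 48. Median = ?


Sorted: 38, 48, 48, 50, 54, 59, 68, 100
n = 8 (even)
Middle values: 50 and 54
Median = (50+54)/2 = 52.0000

Median = 52.0000


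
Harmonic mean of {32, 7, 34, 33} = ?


Sum of reciprocals = 1/32 + 1/7 + 1/34 + 1/33 = 0.233822
HM = 4/0.233822 = 17.1070

HM = 17.1070


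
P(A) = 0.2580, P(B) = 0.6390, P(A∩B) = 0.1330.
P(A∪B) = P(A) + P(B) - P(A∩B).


P(A∪B) = 0.2580 + 0.6390 - 0.1330
= 0.8970 - 0.1330
= 0.7640

P(A∪B) = 0.7640


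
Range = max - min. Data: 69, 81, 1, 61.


Max = 81, Min = 1
Range = 81 - 1 = 80

Range = 80


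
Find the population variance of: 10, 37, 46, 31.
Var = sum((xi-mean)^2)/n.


Mean = 31.0000
Squared deviations: 441.0000, 36.0000, 225.0000, 0
Sum = 702.0000
Variance = 702.0000/4 = 175.5000

Variance = 175.5000


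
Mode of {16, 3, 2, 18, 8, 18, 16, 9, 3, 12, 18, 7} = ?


Frequencies: 2:1, 3:2, 7:1, 8:1, 9:1, 12:1, 16:2, 18:3
Max frequency = 3
Mode = 18

Mode = 18


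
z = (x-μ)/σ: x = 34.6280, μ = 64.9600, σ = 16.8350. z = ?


z = (34.6280 - 64.9600)/16.8350
= -30.3320/16.8350
= -1.8017

z = -1.8017


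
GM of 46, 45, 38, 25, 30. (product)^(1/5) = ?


Product = 46 × 45 × 38 × 25 × 30 = 58995000
GM = 58995000^(1/5) = 35.8231

GM = 35.8231


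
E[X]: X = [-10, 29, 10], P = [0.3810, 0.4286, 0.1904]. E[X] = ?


E[X] = -10*0.3810 + 29*0.4286 + 10*0.1904
= -3.8100 + 12.4294 + 1.9040
= 10.5234

E[X] = 10.5234


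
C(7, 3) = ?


C(7,3) = 7!/(3! × 4!)
= 5040/(6 × 24)
= 35

C(7,3) = 35


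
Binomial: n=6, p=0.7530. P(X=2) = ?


C(6,2) = 15
p^2 = 0.567009
(1-p)^4 = 0.003722
P = 15 * 0.567009 * 0.003722 = 0.0317

P(X=2) = 0.0317


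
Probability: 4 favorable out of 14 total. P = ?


P = 4/14 = 0.2857

P = 0.2857


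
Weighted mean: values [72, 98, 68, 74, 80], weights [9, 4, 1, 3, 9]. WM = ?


Numerator = 72*9 + 98*4 + 68*1 + 74*3 + 80*9 = 2050
Denominator = 9 + 4 + 1 + 3 + 9 = 26
WM = 2050/26 = 78.8462

WM = 78.8462


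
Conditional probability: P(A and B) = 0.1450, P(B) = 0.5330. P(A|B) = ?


P(A|B) = 0.1450/0.5330 = 0.2720

P(A|B) = 0.2720


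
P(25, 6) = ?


P(25,6) = 25!/19!
= 15511210043330985984000000/121645100408832000
= 127512000

P(25,6) = 127512000


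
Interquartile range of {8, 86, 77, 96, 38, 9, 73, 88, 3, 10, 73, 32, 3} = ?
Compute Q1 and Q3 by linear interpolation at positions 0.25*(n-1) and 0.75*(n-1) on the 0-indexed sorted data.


Sorted: 3, 3, 8, 9, 10, 32, 38, 73, 73, 77, 86, 88, 96
Q1 (25th %ile) = 9.0000
Q3 (75th %ile) = 77.0000
IQR = 77.0000 - 9.0000 = 68.0000

IQR = 68.0000


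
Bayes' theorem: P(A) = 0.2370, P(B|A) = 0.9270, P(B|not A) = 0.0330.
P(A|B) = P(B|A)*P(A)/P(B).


P(B) = P(B|A)*P(A) + P(B|A')*P(A')
= 0.9270*0.2370 + 0.0330*0.7630
= 0.219699 + 0.025179 = 0.244878
P(A|B) = 0.219699/0.244878 = 0.8972

P(A|B) = 0.8972


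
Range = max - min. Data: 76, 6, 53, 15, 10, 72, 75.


Max = 76, Min = 6
Range = 76 - 6 = 70

Range = 70


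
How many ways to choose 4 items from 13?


C(13,4) = 13!/(4! × 9!)
= 6227020800/(24 × 362880)
= 715

C(13,4) = 715


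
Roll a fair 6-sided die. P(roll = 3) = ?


Favorable outcomes (roll = 3): 1
Total outcomes = 6
P = 1/6 = 0.1667

P = 0.1667


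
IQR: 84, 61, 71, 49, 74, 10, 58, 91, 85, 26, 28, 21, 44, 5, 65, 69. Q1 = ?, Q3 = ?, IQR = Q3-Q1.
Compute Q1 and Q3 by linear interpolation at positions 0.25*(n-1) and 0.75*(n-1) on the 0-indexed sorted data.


Sorted: 5, 10, 21, 26, 28, 44, 49, 58, 61, 65, 69, 71, 74, 84, 85, 91
Q1 (25th %ile) = 27.5000
Q3 (75th %ile) = 71.7500
IQR = 71.7500 - 27.5000 = 44.2500

IQR = 44.2500


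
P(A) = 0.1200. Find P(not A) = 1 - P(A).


P(not A) = 1 - 0.1200 = 0.8800

P(not A) = 0.8800


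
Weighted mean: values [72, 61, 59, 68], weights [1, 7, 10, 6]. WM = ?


Numerator = 72*1 + 61*7 + 59*10 + 68*6 = 1497
Denominator = 1 + 7 + 10 + 6 = 24
WM = 1497/24 = 62.3750

WM = 62.3750


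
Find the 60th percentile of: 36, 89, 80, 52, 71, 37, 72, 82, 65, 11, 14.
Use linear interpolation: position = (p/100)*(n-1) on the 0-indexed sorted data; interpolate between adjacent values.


Sorted: 11, 14, 36, 37, 52, 65, 71, 72, 80, 82, 89
n = 11
Index = 60/100 * 10 = 6.0000
Lower = data[6] = 71, Upper = data[7] = 72
P60 = 71 + 0*(1) = 71.0000

P60 = 71.0000


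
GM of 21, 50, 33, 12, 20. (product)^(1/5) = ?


Product = 21 × 50 × 33 × 12 × 20 = 8316000
GM = 8316000^(1/5) = 24.2093

GM = 24.2093


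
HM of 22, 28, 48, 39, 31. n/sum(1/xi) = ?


Sum of reciprocals = 1/22 + 1/28 + 1/48 + 1/39 + 1/31 = 0.159901
HM = 5/0.159901 = 31.2693

HM = 31.2693


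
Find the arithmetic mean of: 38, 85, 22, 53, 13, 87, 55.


Sum = 38 + 85 + 22 + 53 + 13 + 87 + 55 = 353
n = 7
Mean = 353/7 = 50.4286

Mean = 50.4286


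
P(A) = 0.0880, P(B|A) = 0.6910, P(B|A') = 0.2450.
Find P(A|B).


P(B) = P(B|A)*P(A) + P(B|A')*P(A')
= 0.6910*0.0880 + 0.2450*0.9120
= 0.060808 + 0.223440 = 0.284248
P(A|B) = 0.060808/0.284248 = 0.2139

P(A|B) = 0.2139


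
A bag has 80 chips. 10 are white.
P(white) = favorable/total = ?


P = 10/80 = 0.1250

P = 0.1250


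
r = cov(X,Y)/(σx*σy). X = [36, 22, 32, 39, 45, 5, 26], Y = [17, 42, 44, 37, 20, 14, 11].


Mean X = 29.2857, Mean Y = 26.4286
SD X = 12.232443, SD Y = 13.014905
Cov = 32.163265
r = 32.163265/(12.232443*13.014905) = 0.2020

r = 0.2020


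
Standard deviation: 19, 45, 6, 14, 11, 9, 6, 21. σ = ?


Mean = 16.3750
Variance = 143.9844
SD = sqrt(143.9844) = 11.9993

SD = 11.9993


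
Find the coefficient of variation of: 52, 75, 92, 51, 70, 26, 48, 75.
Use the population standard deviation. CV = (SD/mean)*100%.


Mean = 61.1250
SD = 19.3935
CV = (19.3935/61.1250)*100 = 31.7277%

CV = 31.7277%


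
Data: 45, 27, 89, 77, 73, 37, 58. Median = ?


Sorted: 27, 37, 45, 58, 73, 77, 89
n = 7 (odd)
Middle value = 58

Median = 58


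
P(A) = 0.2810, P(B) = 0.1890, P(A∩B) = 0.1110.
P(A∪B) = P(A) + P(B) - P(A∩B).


P(A∪B) = 0.2810 + 0.1890 - 0.1110
= 0.4700 - 0.1110
= 0.3590

P(A∪B) = 0.3590


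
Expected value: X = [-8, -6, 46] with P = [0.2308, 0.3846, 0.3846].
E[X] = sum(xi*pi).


E[X] = -8*0.2308 - 6*0.3846 + 46*0.3846
= -1.8464 - 2.3076 + 17.6916
= 13.5376

E[X] = 13.5376


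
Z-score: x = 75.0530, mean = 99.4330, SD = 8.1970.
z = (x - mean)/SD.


z = (75.0530 - 99.4330)/8.1970
= -24.3800/8.1970
= -2.9743

z = -2.9743


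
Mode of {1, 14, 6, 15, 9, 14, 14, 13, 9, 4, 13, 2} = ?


Frequencies: 1:1, 2:1, 4:1, 6:1, 9:2, 13:2, 14:3, 15:1
Max frequency = 3
Mode = 14

Mode = 14


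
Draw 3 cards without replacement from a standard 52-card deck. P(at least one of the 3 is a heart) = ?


P(at least one) = 1 - P(none)
P(none) = (39/52) × (38/51) × (37/50) = 0.413529
P(at least one) = 1 - 0.413529 = 0.5865

P = 0.5865


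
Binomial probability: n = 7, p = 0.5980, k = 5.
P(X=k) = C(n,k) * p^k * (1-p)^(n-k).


C(7,5) = 21
p^5 = 0.076473
(1-p)^2 = 0.161604
P = 21 * 0.076473 * 0.161604 = 0.2595

P(X=5) = 0.2595


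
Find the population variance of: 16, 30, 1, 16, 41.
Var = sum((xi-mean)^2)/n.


Mean = 20.8000
Squared deviations: 23.0400, 84.6400, 392.0400, 23.0400, 408.0400
Sum = 930.8000
Variance = 930.8000/5 = 186.1600

Variance = 186.1600


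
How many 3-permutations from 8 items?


P(8,3) = 8!/5!
= 40320/120
= 336

P(8,3) = 336


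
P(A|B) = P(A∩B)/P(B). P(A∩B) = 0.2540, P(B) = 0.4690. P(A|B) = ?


P(A|B) = 0.2540/0.4690 = 0.5416

P(A|B) = 0.5416


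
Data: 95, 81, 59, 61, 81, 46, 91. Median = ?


Sorted: 46, 59, 61, 81, 81, 91, 95
n = 7 (odd)
Middle value = 81

Median = 81


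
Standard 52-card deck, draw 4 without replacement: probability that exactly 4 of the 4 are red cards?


Hypergeometric: P(X=4) = C(26,4)·C(26,0) / C(52,4)
= 14950 × 1 / 270725
= 14950/270725 = 0.0552

P = 0.0552


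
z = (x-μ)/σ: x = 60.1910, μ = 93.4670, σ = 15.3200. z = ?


z = (60.1910 - 93.4670)/15.3200
= -33.2760/15.3200
= -2.1721

z = -2.1721


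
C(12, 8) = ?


C(12,8) = 12!/(8! × 4!)
= 479001600/(40320 × 24)
= 495

C(12,8) = 495


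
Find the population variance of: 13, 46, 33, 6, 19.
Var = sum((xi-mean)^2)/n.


Mean = 23.4000
Squared deviations: 108.1600, 510.7600, 92.1600, 302.7600, 19.3600
Sum = 1033.2000
Variance = 1033.2000/5 = 206.6400

Variance = 206.6400


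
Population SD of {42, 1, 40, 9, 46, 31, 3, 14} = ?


Mean = 23.2500
Variance = 300.4375
SD = sqrt(300.4375) = 17.3331

SD = 17.3331


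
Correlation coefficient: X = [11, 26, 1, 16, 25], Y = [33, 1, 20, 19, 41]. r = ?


Mean X = 15.8000, Mean Y = 22.8000
SD X = 9.282241, SD Y = 13.658697
Cov = -12.640000
r = -12.640000/(9.282241*13.658697) = -0.0997

r = -0.0997


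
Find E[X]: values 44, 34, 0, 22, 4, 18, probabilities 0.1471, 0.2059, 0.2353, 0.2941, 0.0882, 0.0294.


E[X] = 44*0.1471 + 34*0.2059 + 0*0.2353 + 22*0.2941 + 4*0.0882 + 18*0.0294
= 6.4724 + 7.0006 + 0 + 6.4702 + 0.3528 + 0.5292
= 20.8252

E[X] = 20.8252


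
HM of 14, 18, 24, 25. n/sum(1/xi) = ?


Sum of reciprocals = 1/14 + 1/18 + 1/24 + 1/25 = 0.208651
HM = 4/0.208651 = 19.1708

HM = 19.1708


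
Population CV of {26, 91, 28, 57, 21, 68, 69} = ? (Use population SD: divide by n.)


Mean = 51.4286
SD = 24.7897
CV = (24.7897/51.4286)*100 = 48.2022%

CV = 48.2022%


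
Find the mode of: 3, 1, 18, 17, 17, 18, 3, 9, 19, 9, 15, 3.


Frequencies: 1:1, 3:3, 9:2, 15:1, 17:2, 18:2, 19:1
Max frequency = 3
Mode = 3

Mode = 3


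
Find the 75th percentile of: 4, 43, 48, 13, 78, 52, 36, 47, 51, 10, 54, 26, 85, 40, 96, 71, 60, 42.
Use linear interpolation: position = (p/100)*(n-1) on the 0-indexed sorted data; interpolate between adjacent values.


Sorted: 4, 10, 13, 26, 36, 40, 42, 43, 47, 48, 51, 52, 54, 60, 71, 78, 85, 96
n = 18
Index = 75/100 * 17 = 12.7500
Lower = data[12] = 54, Upper = data[13] = 60
P75 = 54 + 0.7500*(6) = 58.5000

P75 = 58.5000


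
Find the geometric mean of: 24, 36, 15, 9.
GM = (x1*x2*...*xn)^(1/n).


Product = 24 × 36 × 15 × 9 = 116640
GM = 116640^(1/4) = 18.4804

GM = 18.4804


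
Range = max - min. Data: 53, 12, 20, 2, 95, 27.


Max = 95, Min = 2
Range = 95 - 2 = 93

Range = 93


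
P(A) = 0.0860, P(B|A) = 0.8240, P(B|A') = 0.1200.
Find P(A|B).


P(B) = P(B|A)*P(A) + P(B|A')*P(A')
= 0.8240*0.0860 + 0.1200*0.9140
= 0.070864 + 0.109680 = 0.180544
P(A|B) = 0.070864/0.180544 = 0.3925

P(A|B) = 0.3925


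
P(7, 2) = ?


P(7,2) = 7!/5!
= 5040/120
= 42

P(7,2) = 42


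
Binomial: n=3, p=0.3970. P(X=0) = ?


C(3,0) = 1
p^0 = 1.000000
(1-p)^3 = 0.219256
P = 1 * 1.000000 * 0.219256 = 0.2193

P(X=0) = 0.2193


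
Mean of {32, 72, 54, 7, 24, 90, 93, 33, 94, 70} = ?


Sum = 32 + 72 + 54 + 7 + 24 + 90 + 93 + 33 + 94 + 70 = 569
n = 10
Mean = 569/10 = 56.9000

Mean = 56.9000


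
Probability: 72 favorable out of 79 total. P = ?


P = 72/79 = 0.9114

P = 0.9114


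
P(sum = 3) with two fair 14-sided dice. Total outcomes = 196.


Total outcomes = 14×14 = 196
Favorable (sum = 3): 2
P = 2/196 = 0.0102

P = 0.0102


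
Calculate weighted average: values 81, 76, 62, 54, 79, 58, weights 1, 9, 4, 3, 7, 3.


Numerator = 81*1 + 76*9 + 62*4 + 54*3 + 79*7 + 58*3 = 1902
Denominator = 1 + 9 + 4 + 3 + 7 + 3 = 27
WM = 1902/27 = 70.4444

WM = 70.4444


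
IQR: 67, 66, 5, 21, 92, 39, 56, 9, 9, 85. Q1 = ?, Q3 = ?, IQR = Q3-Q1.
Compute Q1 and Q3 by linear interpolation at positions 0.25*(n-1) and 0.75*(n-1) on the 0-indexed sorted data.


Sorted: 5, 9, 9, 21, 39, 56, 66, 67, 85, 92
Q1 (25th %ile) = 12.0000
Q3 (75th %ile) = 66.7500
IQR = 66.7500 - 12.0000 = 54.7500

IQR = 54.7500


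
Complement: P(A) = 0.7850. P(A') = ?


P(not A) = 1 - 0.7850 = 0.2150

P(not A) = 0.2150


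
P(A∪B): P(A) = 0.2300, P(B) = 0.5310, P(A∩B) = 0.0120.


P(A∪B) = 0.2300 + 0.5310 - 0.0120
= 0.7610 - 0.0120
= 0.7490

P(A∪B) = 0.7490


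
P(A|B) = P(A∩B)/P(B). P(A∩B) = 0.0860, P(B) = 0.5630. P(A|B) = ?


P(A|B) = 0.0860/0.5630 = 0.1528

P(A|B) = 0.1528


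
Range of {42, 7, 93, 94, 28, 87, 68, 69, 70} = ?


Max = 94, Min = 7
Range = 94 - 7 = 87

Range = 87


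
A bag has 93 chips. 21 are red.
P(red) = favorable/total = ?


P = 21/93 = 0.2258

P = 0.2258


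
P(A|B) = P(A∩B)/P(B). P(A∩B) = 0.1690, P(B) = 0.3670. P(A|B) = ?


P(A|B) = 0.1690/0.3670 = 0.4605

P(A|B) = 0.4605


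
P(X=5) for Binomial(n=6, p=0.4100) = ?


C(6,5) = 6
p^5 = 0.011586
(1-p)^1 = 0.590000
P = 6 * 0.011586 * 0.590000 = 0.0410

P(X=5) = 0.0410


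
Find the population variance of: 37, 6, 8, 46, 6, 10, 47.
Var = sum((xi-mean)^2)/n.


Mean = 22.8571
Squared deviations: 200.0204, 284.1633, 220.7347, 535.5918, 284.1633, 165.3061, 582.8776
Sum = 2272.8571
Variance = 2272.8571/7 = 324.6939

Variance = 324.6939


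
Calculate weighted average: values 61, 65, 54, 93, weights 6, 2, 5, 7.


Numerator = 61*6 + 65*2 + 54*5 + 93*7 = 1417
Denominator = 6 + 2 + 5 + 7 = 20
WM = 1417/20 = 70.8500

WM = 70.8500


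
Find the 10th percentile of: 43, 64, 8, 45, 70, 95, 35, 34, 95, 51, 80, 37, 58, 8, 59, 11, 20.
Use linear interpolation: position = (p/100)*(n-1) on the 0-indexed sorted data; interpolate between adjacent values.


Sorted: 8, 8, 11, 20, 34, 35, 37, 43, 45, 51, 58, 59, 64, 70, 80, 95, 95
n = 17
Index = 10/100 * 16 = 1.6000
Lower = data[1] = 8, Upper = data[2] = 11
P10 = 8 + 0.6000*(3) = 9.8000

P10 = 9.8000


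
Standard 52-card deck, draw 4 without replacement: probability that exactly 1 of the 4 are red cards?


Hypergeometric: P(X=1) = C(26,1)·C(26,3) / C(52,4)
= 26 × 2600 / 270725
= 67600/270725 = 0.2497

P = 0.2497


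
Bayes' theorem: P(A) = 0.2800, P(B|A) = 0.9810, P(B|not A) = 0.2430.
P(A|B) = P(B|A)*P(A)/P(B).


P(B) = P(B|A)*P(A) + P(B|A')*P(A')
= 0.9810*0.2800 + 0.2430*0.7200
= 0.274680 + 0.174960 = 0.449640
P(A|B) = 0.274680/0.449640 = 0.6109

P(A|B) = 0.6109


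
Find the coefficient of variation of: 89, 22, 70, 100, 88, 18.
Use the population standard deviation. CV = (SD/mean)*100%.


Mean = 64.5000
SD = 32.6892
CV = (32.6892/64.5000)*100 = 50.6809%

CV = 50.6809%


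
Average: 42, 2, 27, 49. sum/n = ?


Sum = 42 + 2 + 27 + 49 = 120
n = 4
Mean = 120/4 = 30.0000

Mean = 30.0000


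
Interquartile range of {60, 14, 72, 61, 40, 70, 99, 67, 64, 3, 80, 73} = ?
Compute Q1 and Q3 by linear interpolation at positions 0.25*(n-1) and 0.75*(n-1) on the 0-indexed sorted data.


Sorted: 3, 14, 40, 60, 61, 64, 67, 70, 72, 73, 80, 99
Q1 (25th %ile) = 55.0000
Q3 (75th %ile) = 72.2500
IQR = 72.2500 - 55.0000 = 17.2500

IQR = 17.2500


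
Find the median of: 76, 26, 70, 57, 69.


Sorted: 26, 57, 69, 70, 76
n = 5 (odd)
Middle value = 69

Median = 69


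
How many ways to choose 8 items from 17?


C(17,8) = 17!/(8! × 9!)
= 355687428096000/(40320 × 362880)
= 24310

C(17,8) = 24310


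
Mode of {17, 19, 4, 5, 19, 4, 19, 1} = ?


Frequencies: 1:1, 4:2, 5:1, 17:1, 19:3
Max frequency = 3
Mode = 19

Mode = 19


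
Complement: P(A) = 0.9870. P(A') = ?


P(not A) = 1 - 0.9870 = 0.0130

P(not A) = 0.0130


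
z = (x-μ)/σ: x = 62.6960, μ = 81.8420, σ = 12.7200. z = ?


z = (62.6960 - 81.8420)/12.7200
= -19.1460/12.7200
= -1.5052

z = -1.5052


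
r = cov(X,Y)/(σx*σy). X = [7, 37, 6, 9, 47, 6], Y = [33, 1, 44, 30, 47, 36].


Mean X = 18.6667, Mean Y = 31.8333
SD X = 16.779617, SD Y = 15.004629
Cov = -56.388889
r = -56.388889/(16.779617*15.004629) = -0.2240

r = -0.2240


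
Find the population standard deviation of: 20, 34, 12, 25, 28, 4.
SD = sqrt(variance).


Mean = 20.5000
Variance = 100.5833
SD = sqrt(100.5833) = 10.0291

SD = 10.0291


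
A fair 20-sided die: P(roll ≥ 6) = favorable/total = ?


Favorable outcomes (roll ≥ 6): 15
Total outcomes = 20
P = 15/20 = 0.7500

P = 0.7500


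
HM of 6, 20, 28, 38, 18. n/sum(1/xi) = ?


Sum of reciprocals = 1/6 + 1/20 + 1/28 + 1/38 + 1/18 = 0.334252
HM = 5/0.334252 = 14.9588

HM = 14.9588


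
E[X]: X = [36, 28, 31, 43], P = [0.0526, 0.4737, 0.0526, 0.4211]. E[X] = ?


E[X] = 36*0.0526 + 28*0.4737 + 31*0.0526 + 43*0.4211
= 1.8936 + 13.2636 + 1.6306 + 18.1073
= 34.8951

E[X] = 34.8951


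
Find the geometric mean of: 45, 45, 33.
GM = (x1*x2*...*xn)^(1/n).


Product = 45 × 45 × 33 = 66825
GM = 66825^(1/3) = 40.5801

GM = 40.5801


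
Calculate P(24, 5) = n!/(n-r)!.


P(24,5) = 24!/19!
= 620448401733239439360000/121645100408832000
= 5100480

P(24,5) = 5100480


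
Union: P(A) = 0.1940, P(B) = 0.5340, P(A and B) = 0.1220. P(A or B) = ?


P(A∪B) = 0.1940 + 0.5340 - 0.1220
= 0.7280 - 0.1220
= 0.6060

P(A∪B) = 0.6060


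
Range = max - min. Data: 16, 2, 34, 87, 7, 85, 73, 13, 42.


Max = 87, Min = 2
Range = 87 - 2 = 85

Range = 85


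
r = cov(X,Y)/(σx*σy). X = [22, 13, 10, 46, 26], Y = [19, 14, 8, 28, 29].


Mean X = 23.4000, Mean Y = 19.6000
SD X = 12.705904, SD Y = 8.064738
Cov = 85.760000
r = 85.760000/(12.705904*8.064738) = 0.8369

r = 0.8369


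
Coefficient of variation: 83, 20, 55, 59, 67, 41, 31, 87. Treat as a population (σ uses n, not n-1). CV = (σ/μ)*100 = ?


Mean = 55.3750
SD = 22.2595
CV = (22.2595/55.3750)*100 = 40.1977%

CV = 40.1977%


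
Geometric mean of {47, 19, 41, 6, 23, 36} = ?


Product = 47 × 19 × 41 × 6 × 23 × 36 = 181893384
GM = 181893384^(1/6) = 23.8032

GM = 23.8032


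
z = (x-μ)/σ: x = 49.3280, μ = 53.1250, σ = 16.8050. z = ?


z = (49.3280 - 53.1250)/16.8050
= -3.7970/16.8050
= -0.2259

z = -0.2259


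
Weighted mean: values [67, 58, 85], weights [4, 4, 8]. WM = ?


Numerator = 67*4 + 58*4 + 85*8 = 1180
Denominator = 4 + 4 + 8 = 16
WM = 1180/16 = 73.7500

WM = 73.7500


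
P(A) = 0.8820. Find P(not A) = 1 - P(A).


P(not A) = 1 - 0.8820 = 0.1180

P(not A) = 0.1180


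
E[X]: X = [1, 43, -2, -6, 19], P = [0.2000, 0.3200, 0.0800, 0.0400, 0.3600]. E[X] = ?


E[X] = 1*0.2000 + 43*0.3200 - 2*0.0800 - 6*0.0400 + 19*0.3600
= 0.2000 + 13.7600 - 0.1600 - 0.2400 + 6.8400
= 20.4000

E[X] = 20.4000


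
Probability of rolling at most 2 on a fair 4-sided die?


Favorable outcomes (roll ≤ 2): 2
Total outcomes = 4
P = 2/4 = 0.5000

P = 0.5000


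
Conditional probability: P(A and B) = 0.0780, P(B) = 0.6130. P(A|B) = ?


P(A|B) = 0.0780/0.6130 = 0.1272

P(A|B) = 0.1272


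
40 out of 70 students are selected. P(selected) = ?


P = 40/70 = 0.5714

P = 0.5714


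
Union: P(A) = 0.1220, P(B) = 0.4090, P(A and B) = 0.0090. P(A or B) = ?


P(A∪B) = 0.1220 + 0.4090 - 0.0090
= 0.5310 - 0.0090
= 0.5220

P(A∪B) = 0.5220


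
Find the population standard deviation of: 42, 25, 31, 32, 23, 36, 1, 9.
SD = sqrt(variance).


Mean = 24.8750
Variance = 166.3594
SD = sqrt(166.3594) = 12.8980

SD = 12.8980


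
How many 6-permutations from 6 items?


P(6,6) = 6!/0!
= 720/1
= 720

P(6,6) = 720


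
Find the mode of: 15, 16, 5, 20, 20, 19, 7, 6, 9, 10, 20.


Frequencies: 5:1, 6:1, 7:1, 9:1, 10:1, 15:1, 16:1, 19:1, 20:3
Max frequency = 3
Mode = 20

Mode = 20


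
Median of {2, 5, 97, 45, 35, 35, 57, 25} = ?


Sorted: 2, 5, 25, 35, 35, 45, 57, 97
n = 8 (even)
Middle values: 35 and 35
Median = (35+35)/2 = 35.0000

Median = 35.0000


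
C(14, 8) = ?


C(14,8) = 14!/(8! × 6!)
= 87178291200/(40320 × 720)
= 3003

C(14,8) = 3003


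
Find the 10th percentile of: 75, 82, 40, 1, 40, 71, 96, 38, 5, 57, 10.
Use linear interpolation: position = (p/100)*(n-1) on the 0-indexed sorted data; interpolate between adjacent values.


Sorted: 1, 5, 10, 38, 40, 40, 57, 71, 75, 82, 96
n = 11
Index = 10/100 * 10 = 1.0000
Lower = data[1] = 5, Upper = data[2] = 10
P10 = 5 + 0*(5) = 5.0000

P10 = 5.0000


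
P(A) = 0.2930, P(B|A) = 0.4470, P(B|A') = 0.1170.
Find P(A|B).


P(B) = P(B|A)*P(A) + P(B|A')*P(A')
= 0.4470*0.2930 + 0.1170*0.7070
= 0.130971 + 0.082719 = 0.213690
P(A|B) = 0.130971/0.213690 = 0.6129

P(A|B) = 0.6129


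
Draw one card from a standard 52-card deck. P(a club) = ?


13 clubs in 52 cards
P = 13/52 = 0.2500

P = 0.2500


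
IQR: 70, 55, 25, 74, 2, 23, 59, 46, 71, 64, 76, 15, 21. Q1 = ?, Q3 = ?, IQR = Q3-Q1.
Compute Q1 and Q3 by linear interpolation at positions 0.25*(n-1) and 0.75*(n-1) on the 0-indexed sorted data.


Sorted: 2, 15, 21, 23, 25, 46, 55, 59, 64, 70, 71, 74, 76
Q1 (25th %ile) = 23.0000
Q3 (75th %ile) = 70.0000
IQR = 70.0000 - 23.0000 = 47.0000

IQR = 47.0000


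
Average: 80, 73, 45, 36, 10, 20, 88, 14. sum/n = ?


Sum = 80 + 73 + 45 + 36 + 10 + 20 + 88 + 14 = 366
n = 8
Mean = 366/8 = 45.7500

Mean = 45.7500


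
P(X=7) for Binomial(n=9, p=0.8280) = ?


C(9,7) = 36
p^7 = 0.266816
(1-p)^2 = 0.029584
P = 36 * 0.266816 * 0.029584 = 0.2842

P(X=7) = 0.2842


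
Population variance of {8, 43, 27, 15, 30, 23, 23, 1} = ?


Mean = 21.2500
Squared deviations: 175.5625, 473.0625, 33.0625, 39.0625, 76.5625, 3.0625, 3.0625, 410.0625
Sum = 1213.5000
Variance = 1213.5000/8 = 151.6875

Variance = 151.6875


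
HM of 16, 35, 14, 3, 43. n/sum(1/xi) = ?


Sum of reciprocals = 1/16 + 1/35 + 1/14 + 1/3 + 1/43 = 0.519089
HM = 5/0.519089 = 9.6323

HM = 9.6323


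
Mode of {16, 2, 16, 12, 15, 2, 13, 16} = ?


Frequencies: 2:2, 12:1, 13:1, 15:1, 16:3
Max frequency = 3
Mode = 16

Mode = 16


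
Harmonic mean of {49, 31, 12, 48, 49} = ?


Sum of reciprocals = 1/49 + 1/31 + 1/12 + 1/48 + 1/49 = 0.177241
HM = 5/0.177241 = 28.2102

HM = 28.2102


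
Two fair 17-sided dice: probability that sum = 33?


Total outcomes = 17×17 = 289
Favorable (sum = 33): 2
P = 2/289 = 0.0069

P = 0.0069


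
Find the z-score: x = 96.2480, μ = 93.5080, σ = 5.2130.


z = (96.2480 - 93.5080)/5.2130
= 2.7400/5.2130
= 0.5256

z = 0.5256


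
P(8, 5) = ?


P(8,5) = 8!/3!
= 40320/6
= 6720

P(8,5) = 6720


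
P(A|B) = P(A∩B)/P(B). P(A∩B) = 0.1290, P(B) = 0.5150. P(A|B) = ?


P(A|B) = 0.1290/0.5150 = 0.2505

P(A|B) = 0.2505


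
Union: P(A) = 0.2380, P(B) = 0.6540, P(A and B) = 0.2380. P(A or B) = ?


P(A∪B) = 0.2380 + 0.6540 - 0.2380
= 0.8920 - 0.2380
= 0.6540

P(A∪B) = 0.6540


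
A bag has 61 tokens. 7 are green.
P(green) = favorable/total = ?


P = 7/61 = 0.1148

P = 0.1148


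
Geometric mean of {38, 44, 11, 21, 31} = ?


Product = 38 × 44 × 11 × 21 × 31 = 11973192
GM = 11973192^(1/5) = 26.0401

GM = 26.0401


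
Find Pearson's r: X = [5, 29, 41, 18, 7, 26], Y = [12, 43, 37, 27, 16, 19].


Mean X = 21.0000, Mean Y = 25.6667
SD X = 12.583057, SD Y = 11.220022
Cov = 113.666667
r = 113.666667/(12.583057*11.220022) = 0.8051

r = 0.8051


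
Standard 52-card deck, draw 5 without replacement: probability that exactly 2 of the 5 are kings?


Hypergeometric: P(X=2) = C(4,2)·C(48,3) / C(52,5)
= 6 × 17296 / 2598960
= 103776/2598960 = 0.0399

P = 0.0399


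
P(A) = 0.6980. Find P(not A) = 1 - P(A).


P(not A) = 1 - 0.6980 = 0.3020

P(not A) = 0.3020


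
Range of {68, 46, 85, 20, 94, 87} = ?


Max = 94, Min = 20
Range = 94 - 20 = 74

Range = 74


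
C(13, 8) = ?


C(13,8) = 13!/(8! × 5!)
= 6227020800/(40320 × 120)
= 1287

C(13,8) = 1287


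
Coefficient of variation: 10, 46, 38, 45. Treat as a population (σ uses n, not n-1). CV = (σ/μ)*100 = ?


Mean = 34.7500
SD = 14.6181
CV = (14.6181/34.7500)*100 = 42.0663%

CV = 42.0663%


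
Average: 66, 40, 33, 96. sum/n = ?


Sum = 66 + 40 + 33 + 96 = 235
n = 4
Mean = 235/4 = 58.7500

Mean = 58.7500


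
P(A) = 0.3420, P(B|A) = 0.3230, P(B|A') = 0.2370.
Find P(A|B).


P(B) = P(B|A)*P(A) + P(B|A')*P(A')
= 0.3230*0.3420 + 0.2370*0.6580
= 0.110466 + 0.155946 = 0.266412
P(A|B) = 0.110466/0.266412 = 0.4146

P(A|B) = 0.4146


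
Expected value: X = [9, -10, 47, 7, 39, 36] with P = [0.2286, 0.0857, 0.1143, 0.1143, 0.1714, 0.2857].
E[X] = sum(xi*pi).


E[X] = 9*0.2286 - 10*0.0857 + 47*0.1143 + 7*0.1143 + 39*0.1714 + 36*0.2857
= 2.0574 - 0.8570 + 5.3721 + 0.8001 + 6.6846 + 10.2852
= 24.3424

E[X] = 24.3424


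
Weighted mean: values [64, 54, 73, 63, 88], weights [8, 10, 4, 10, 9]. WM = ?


Numerator = 64*8 + 54*10 + 73*4 + 63*10 + 88*9 = 2766
Denominator = 8 + 10 + 4 + 10 + 9 = 41
WM = 2766/41 = 67.4634

WM = 67.4634


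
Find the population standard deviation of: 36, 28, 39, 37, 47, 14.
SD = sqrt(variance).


Mean = 33.5000
Variance = 106.9167
SD = sqrt(106.9167) = 10.3401

SD = 10.3401


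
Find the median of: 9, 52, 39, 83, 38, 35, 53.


Sorted: 9, 35, 38, 39, 52, 53, 83
n = 7 (odd)
Middle value = 39

Median = 39


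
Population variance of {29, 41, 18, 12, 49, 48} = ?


Mean = 32.8333
Squared deviations: 14.6944, 66.6944, 220.0278, 434.0278, 261.3611, 230.0278
Sum = 1226.8333
Variance = 1226.8333/6 = 204.4722

Variance = 204.4722


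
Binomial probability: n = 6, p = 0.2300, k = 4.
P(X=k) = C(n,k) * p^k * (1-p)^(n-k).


C(6,4) = 15
p^4 = 0.002798
(1-p)^2 = 0.592900
P = 15 * 0.002798 * 0.592900 = 0.0249

P(X=4) = 0.0249


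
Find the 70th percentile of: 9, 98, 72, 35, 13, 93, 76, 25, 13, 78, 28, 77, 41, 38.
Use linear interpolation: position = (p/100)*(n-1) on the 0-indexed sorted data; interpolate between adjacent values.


Sorted: 9, 13, 13, 25, 28, 35, 38, 41, 72, 76, 77, 78, 93, 98
n = 14
Index = 70/100 * 13 = 9.1000
Lower = data[9] = 76, Upper = data[10] = 77
P70 = 76 + 0.1000*(1) = 76.1000

P70 = 76.1000


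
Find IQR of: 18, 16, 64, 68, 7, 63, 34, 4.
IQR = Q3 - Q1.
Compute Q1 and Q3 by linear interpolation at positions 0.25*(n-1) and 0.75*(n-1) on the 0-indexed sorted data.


Sorted: 4, 7, 16, 18, 34, 63, 64, 68
Q1 (25th %ile) = 13.7500
Q3 (75th %ile) = 63.2500
IQR = 63.2500 - 13.7500 = 49.5000

IQR = 49.5000


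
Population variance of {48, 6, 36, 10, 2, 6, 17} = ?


Mean = 17.8571
Squared deviations: 908.5918, 140.5918, 329.1633, 61.7347, 251.4490, 140.5918, 0.7347
Sum = 1832.8571
Variance = 1832.8571/7 = 261.8367

Variance = 261.8367


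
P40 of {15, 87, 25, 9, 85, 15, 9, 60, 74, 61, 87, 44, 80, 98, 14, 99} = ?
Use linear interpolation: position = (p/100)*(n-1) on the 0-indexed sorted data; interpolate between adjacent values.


Sorted: 9, 9, 14, 15, 15, 25, 44, 60, 61, 74, 80, 85, 87, 87, 98, 99
n = 16
Index = 40/100 * 15 = 6.0000
Lower = data[6] = 44, Upper = data[7] = 60
P40 = 44 + 0*(16) = 44.0000

P40 = 44.0000


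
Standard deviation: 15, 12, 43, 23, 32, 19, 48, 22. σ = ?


Mean = 26.7500
Variance = 149.4375
SD = sqrt(149.4375) = 12.2245

SD = 12.2245


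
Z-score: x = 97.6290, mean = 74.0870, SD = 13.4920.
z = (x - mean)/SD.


z = (97.6290 - 74.0870)/13.4920
= 23.5420/13.4920
= 1.7449

z = 1.7449


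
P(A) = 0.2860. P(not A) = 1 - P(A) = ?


P(not A) = 1 - 0.2860 = 0.7140

P(not A) = 0.7140


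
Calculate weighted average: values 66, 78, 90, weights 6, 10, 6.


Numerator = 66*6 + 78*10 + 90*6 = 1716
Denominator = 6 + 10 + 6 = 22
WM = 1716/22 = 78.0000

WM = 78.0000


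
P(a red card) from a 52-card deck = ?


26 red cards in 52 cards
P = 26/52 = 0.5000

P = 0.5000


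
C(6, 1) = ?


C(6,1) = 6!/(1! × 5!)
= 720/(1 × 120)
= 6

C(6,1) = 6


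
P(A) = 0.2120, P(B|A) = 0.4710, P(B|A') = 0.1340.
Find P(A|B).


P(B) = P(B|A)*P(A) + P(B|A')*P(A')
= 0.4710*0.2120 + 0.1340*0.7880
= 0.099852 + 0.105592 = 0.205444
P(A|B) = 0.099852/0.205444 = 0.4860

P(A|B) = 0.4860


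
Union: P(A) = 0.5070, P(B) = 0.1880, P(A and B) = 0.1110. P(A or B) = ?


P(A∪B) = 0.5070 + 0.1880 - 0.1110
= 0.6950 - 0.1110
= 0.5840

P(A∪B) = 0.5840


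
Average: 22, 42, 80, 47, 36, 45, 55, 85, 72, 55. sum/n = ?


Sum = 22 + 42 + 80 + 47 + 36 + 45 + 55 + 85 + 72 + 55 = 539
n = 10
Mean = 539/10 = 53.9000

Mean = 53.9000


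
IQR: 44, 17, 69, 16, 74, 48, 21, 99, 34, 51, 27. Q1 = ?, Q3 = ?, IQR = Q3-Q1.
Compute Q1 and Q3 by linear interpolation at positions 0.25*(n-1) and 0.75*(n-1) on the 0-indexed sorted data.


Sorted: 16, 17, 21, 27, 34, 44, 48, 51, 69, 74, 99
Q1 (25th %ile) = 24.0000
Q3 (75th %ile) = 60.0000
IQR = 60.0000 - 24.0000 = 36.0000

IQR = 36.0000


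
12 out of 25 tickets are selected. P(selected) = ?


P = 12/25 = 0.4800

P = 0.4800


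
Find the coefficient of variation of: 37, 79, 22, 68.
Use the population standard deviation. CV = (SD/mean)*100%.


Mean = 51.5000
SD = 22.9619
CV = (22.9619/51.5000)*100 = 44.5863%

CV = 44.5863%


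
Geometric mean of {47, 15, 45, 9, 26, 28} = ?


Product = 47 × 15 × 45 × 9 × 26 × 28 = 207862200
GM = 207862200^(1/6) = 24.3386

GM = 24.3386


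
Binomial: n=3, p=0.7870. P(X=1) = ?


C(3,1) = 3
p^1 = 0.787000
(1-p)^2 = 0.045369
P = 3 * 0.787000 * 0.045369 = 0.1071

P(X=1) = 0.1071


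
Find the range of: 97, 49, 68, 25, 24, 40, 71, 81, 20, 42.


Max = 97, Min = 20
Range = 97 - 20 = 77

Range = 77


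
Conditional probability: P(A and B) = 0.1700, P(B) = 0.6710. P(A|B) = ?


P(A|B) = 0.1700/0.6710 = 0.2534

P(A|B) = 0.2534


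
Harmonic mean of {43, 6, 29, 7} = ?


Sum of reciprocals = 1/43 + 1/6 + 1/29 + 1/7 = 0.367262
HM = 4/0.367262 = 10.8914

HM = 10.8914


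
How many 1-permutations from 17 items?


P(17,1) = 17!/16!
= 355687428096000/20922789888000
= 17

P(17,1) = 17


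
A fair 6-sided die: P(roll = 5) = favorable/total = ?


Favorable outcomes (roll = 5): 1
Total outcomes = 6
P = 1/6 = 0.1667

P = 0.1667


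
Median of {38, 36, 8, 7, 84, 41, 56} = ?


Sorted: 7, 8, 36, 38, 41, 56, 84
n = 7 (odd)
Middle value = 38

Median = 38


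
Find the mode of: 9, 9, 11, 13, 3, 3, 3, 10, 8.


Frequencies: 3:3, 8:1, 9:2, 10:1, 11:1, 13:1
Max frequency = 3
Mode = 3

Mode = 3


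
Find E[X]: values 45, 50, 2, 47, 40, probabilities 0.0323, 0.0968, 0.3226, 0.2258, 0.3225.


E[X] = 45*0.0323 + 50*0.0968 + 2*0.3226 + 47*0.2258 + 40*0.3225
= 1.4535 + 4.8400 + 0.6452 + 10.6126 + 12.9000
= 30.4513

E[X] = 30.4513


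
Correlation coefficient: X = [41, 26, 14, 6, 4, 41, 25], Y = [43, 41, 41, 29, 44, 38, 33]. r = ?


Mean X = 22.4286, Mean Y = 38.4286
SD X = 14.090089, SD Y = 5.122977
Cov = 14.673469
r = 14.673469/(14.090089*5.122977) = 0.2033

r = 0.2033


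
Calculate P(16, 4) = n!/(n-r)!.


P(16,4) = 16!/12!
= 20922789888000/479001600
= 43680

P(16,4) = 43680


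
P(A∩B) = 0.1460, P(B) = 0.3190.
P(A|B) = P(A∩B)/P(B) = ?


P(A|B) = 0.1460/0.3190 = 0.4577

P(A|B) = 0.4577


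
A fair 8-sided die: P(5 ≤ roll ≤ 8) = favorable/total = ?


Favorable outcomes (5 ≤ roll ≤ 8): 4
Total outcomes = 8
P = 4/8 = 0.5000

P = 0.5000


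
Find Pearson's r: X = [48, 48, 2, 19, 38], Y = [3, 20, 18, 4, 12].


Mean X = 31.0000, Mean Y = 11.4000
SD X = 17.955501, SD Y = 6.974238
Cov = -19.000000
r = -19.000000/(17.955501*6.974238) = -0.1517

r = -0.1517


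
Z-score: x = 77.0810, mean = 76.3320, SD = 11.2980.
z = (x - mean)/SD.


z = (77.0810 - 76.3320)/11.2980
= 0.7490/11.2980
= 0.0663

z = 0.0663


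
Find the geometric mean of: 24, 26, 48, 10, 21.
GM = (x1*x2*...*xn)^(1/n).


Product = 24 × 26 × 48 × 10 × 21 = 6289920
GM = 6289920^(1/5) = 22.8944

GM = 22.8944


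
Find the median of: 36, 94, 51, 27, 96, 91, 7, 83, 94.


Sorted: 7, 27, 36, 51, 83, 91, 94, 94, 96
n = 9 (odd)
Middle value = 83

Median = 83


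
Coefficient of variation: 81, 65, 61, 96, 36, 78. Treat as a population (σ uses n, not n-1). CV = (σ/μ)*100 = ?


Mean = 69.5000
SD = 18.8038
CV = (18.8038/69.5000)*100 = 27.0558%

CV = 27.0558%


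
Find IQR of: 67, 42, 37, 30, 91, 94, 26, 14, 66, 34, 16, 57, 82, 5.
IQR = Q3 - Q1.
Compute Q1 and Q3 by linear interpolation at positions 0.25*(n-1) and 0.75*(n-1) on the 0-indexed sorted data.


Sorted: 5, 14, 16, 26, 30, 34, 37, 42, 57, 66, 67, 82, 91, 94
Q1 (25th %ile) = 27.0000
Q3 (75th %ile) = 66.7500
IQR = 66.7500 - 27.0000 = 39.7500

IQR = 39.7500


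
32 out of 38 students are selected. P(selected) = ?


P = 32/38 = 0.8421

P = 0.8421


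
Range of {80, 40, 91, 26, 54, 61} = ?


Max = 91, Min = 26
Range = 91 - 26 = 65

Range = 65


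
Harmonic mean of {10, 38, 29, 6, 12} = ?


Sum of reciprocals = 1/10 + 1/38 + 1/29 + 1/6 + 1/12 = 0.410799
HM = 5/0.410799 = 12.1714

HM = 12.1714


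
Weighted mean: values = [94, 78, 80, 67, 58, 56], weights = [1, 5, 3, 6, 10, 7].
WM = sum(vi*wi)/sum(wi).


Numerator = 94*1 + 78*5 + 80*3 + 67*6 + 58*10 + 56*7 = 2098
Denominator = 1 + 5 + 3 + 6 + 10 + 7 = 32
WM = 2098/32 = 65.5625

WM = 65.5625


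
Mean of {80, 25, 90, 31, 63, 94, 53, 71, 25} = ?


Sum = 80 + 25 + 90 + 31 + 63 + 94 + 53 + 71 + 25 = 532
n = 9
Mean = 532/9 = 59.1111

Mean = 59.1111


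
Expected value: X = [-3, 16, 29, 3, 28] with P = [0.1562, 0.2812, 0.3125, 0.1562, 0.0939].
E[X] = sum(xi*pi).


E[X] = -3*0.1562 + 16*0.2812 + 29*0.3125 + 3*0.1562 + 28*0.0939
= -0.4686 + 4.4992 + 9.0625 + 0.4686 + 2.6292
= 16.1909

E[X] = 16.1909


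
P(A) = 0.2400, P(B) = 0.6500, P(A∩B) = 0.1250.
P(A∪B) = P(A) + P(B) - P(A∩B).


P(A∪B) = 0.2400 + 0.6500 - 0.1250
= 0.8900 - 0.1250
= 0.7650

P(A∪B) = 0.7650


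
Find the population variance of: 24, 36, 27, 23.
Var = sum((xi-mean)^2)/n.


Mean = 27.5000
Squared deviations: 12.2500, 72.2500, 0.2500, 20.2500
Sum = 105.0000
Variance = 105.0000/4 = 26.2500

Variance = 26.2500


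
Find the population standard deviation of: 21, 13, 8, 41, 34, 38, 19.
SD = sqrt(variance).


Mean = 24.8571
Variance = 141.5510
SD = sqrt(141.5510) = 11.8975

SD = 11.8975


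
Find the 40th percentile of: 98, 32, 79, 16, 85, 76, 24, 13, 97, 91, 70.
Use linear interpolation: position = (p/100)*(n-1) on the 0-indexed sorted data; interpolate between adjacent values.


Sorted: 13, 16, 24, 32, 70, 76, 79, 85, 91, 97, 98
n = 11
Index = 40/100 * 10 = 4.0000
Lower = data[4] = 70, Upper = data[5] = 76
P40 = 70 + 0*(6) = 70.0000

P40 = 70.0000


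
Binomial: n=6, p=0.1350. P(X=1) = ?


C(6,1) = 6
p^1 = 0.135000
(1-p)^5 = 0.484262
P = 6 * 0.135000 * 0.484262 = 0.3923

P(X=1) = 0.3923


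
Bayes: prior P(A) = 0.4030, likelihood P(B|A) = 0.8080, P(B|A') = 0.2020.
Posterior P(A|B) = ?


P(B) = P(B|A)*P(A) + P(B|A')*P(A')
= 0.8080*0.4030 + 0.2020*0.5970
= 0.325624 + 0.120594 = 0.446218
P(A|B) = 0.325624/0.446218 = 0.7297

P(A|B) = 0.7297


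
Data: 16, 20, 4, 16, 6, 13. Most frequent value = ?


Frequencies: 4:1, 6:1, 13:1, 16:2, 20:1
Max frequency = 2
Mode = 16

Mode = 16
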